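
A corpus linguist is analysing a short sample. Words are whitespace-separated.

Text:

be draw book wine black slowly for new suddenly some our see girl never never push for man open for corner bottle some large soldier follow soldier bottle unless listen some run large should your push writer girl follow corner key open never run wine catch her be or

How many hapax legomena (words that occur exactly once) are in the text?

18

Frequencies: for:3, some:3, never:3, be:2, wine:2, girl:2, push:2, open:2, corner:2, bottle:2, large:2, soldier:2, follow:2, run:2, draw:1, book:1, black:1, slowly:1, new:1, suddenly:1, … (12 more, each freq 1)
Hapax (freq=1): black, book, catch, draw, her, key, listen, man, new, or, our, see, should, slowly, suddenly, unless, writer, your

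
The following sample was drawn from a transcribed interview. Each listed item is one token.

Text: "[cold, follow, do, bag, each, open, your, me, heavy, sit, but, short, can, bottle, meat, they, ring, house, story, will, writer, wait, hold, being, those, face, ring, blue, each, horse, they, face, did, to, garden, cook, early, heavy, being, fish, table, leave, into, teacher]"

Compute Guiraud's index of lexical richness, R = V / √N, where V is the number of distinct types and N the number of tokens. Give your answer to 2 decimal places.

N = 44, V = 38.
√N = 6.633250
R = 38 / 6.633250 = 5.73

5.73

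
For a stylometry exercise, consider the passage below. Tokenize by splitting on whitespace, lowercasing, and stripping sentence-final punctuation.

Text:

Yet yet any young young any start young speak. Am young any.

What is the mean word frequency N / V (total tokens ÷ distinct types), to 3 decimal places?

2.000

N = 12 tokens, V = 6 types.
Mean frequency = N / V = 12 / 6 = 2.000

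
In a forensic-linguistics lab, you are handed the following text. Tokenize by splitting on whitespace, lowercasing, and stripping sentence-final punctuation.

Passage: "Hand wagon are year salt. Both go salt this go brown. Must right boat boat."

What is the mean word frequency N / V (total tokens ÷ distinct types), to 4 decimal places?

1.2500

N = 15 tokens, V = 12 types.
Mean frequency = N / V = 15 / 12 = 1.2500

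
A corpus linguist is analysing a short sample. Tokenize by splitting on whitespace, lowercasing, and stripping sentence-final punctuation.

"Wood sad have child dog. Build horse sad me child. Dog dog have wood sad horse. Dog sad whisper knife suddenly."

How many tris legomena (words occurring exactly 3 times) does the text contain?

0

Frequencies: sad:4, dog:4, wood:2, have:2, child:2, horse:2, build:1, me:1, whisper:1, knife:1, suddenly:1
Words with frequency 3: (none)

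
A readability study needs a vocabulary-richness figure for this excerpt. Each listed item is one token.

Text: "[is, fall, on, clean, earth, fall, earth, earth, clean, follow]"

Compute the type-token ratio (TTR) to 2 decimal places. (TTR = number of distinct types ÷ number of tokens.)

N = 10 tokens, V = 6 types.
TTR = V / N = 6 / 10 = 0.60

0.60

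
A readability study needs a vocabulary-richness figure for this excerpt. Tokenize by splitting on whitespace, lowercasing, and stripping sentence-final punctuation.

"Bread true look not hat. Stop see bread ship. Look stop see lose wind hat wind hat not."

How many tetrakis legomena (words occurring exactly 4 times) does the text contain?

0

Frequencies: hat:3, bread:2, look:2, not:2, stop:2, see:2, wind:2, true:1, ship:1, lose:1
Words with frequency 4: (none)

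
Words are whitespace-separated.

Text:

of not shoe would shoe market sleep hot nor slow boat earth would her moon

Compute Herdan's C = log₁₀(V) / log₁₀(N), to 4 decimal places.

N = 15, V = 13.
log₁₀(V) = 1.113943, log₁₀(N) = 1.176091
C = 1.113943 / 1.176091 = 0.9472

0.9472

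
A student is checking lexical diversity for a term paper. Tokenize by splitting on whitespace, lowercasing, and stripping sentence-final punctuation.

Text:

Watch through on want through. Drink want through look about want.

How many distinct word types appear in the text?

Distinct types: {about, drink, look, on, through, want, watch}
V = 7

7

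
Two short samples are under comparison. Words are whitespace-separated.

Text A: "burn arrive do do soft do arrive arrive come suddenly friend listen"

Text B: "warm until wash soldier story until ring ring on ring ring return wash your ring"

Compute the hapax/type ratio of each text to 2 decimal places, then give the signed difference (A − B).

A: hapax=6, V=8, ratio=0.75
B: hapax=6, V=9, ratio=0.67
Difference = 0.75 − 0.67 = 0.08

0.08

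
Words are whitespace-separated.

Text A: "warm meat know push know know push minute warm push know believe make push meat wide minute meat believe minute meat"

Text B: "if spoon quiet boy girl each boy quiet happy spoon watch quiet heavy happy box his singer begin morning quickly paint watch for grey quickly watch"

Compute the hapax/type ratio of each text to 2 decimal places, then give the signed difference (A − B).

A: hapax=2, V=8, ratio=0.25
B: hapax=12, V=18, ratio=0.67
Difference = 0.25 − 0.67 = -0.42

-0.42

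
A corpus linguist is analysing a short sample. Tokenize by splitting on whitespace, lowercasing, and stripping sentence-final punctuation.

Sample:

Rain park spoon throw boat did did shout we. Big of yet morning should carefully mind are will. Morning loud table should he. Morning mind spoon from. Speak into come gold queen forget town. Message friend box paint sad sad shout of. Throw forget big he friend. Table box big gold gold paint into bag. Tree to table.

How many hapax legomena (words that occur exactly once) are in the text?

Frequencies: big:3, morning:3, table:3, gold:3, spoon:2, throw:2, did:2, shout:2, of:2, should:2, mind:2, he:2, into:2, forget:2, friend:2, box:2, paint:2, sad:2, rain:1, park:1, … (16 more, each freq 1)
Hapax (freq=1): are, bag, boat, carefully, come, from, loud, message, park, queen, rain, speak, to, town, tree, we, will, yet

18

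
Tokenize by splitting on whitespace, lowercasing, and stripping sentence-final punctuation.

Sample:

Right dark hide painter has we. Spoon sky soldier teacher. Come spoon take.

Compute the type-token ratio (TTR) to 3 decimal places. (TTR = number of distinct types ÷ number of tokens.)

N = 13 tokens, V = 12 types.
TTR = V / N = 12 / 13 = 0.923

0.923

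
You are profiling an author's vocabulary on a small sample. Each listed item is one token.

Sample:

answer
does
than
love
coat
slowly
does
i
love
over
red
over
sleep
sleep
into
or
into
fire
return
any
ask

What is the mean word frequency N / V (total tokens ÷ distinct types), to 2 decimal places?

1.31

N = 21 tokens, V = 16 types.
Mean frequency = N / V = 21 / 16 = 1.31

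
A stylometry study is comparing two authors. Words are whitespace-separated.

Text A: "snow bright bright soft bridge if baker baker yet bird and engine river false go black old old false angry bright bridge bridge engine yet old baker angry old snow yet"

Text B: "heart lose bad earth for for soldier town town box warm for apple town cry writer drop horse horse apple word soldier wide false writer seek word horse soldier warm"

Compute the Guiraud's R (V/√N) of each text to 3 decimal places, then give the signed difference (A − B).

A: V=16, N=31, R=2.874
B: V=18, N=30, R=3.286
Difference = 2.874 − 3.286 = -0.412

-0.412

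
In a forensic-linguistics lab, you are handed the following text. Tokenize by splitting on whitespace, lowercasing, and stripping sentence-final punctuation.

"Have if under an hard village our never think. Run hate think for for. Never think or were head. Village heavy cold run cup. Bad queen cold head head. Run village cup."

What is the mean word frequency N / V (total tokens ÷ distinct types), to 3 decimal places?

1.600

N = 32 tokens, V = 20 types.
Mean frequency = N / V = 32 / 20 = 1.600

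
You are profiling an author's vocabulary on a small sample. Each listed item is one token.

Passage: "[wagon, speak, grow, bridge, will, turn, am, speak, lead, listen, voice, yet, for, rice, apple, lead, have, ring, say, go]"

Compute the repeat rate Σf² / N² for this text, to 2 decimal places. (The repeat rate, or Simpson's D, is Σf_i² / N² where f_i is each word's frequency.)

Frequencies: speak:2, lead:2, wagon:1, grow:1, bridge:1, will:1, turn:1, am:1, listen:1, voice:1, yet:1, for:1, rice:1, apple:1, have:1, ring:1, say:1, go:1
Σf² = 24; N² = 400
Repeat rate = 24 / 400 = 0.06

0.06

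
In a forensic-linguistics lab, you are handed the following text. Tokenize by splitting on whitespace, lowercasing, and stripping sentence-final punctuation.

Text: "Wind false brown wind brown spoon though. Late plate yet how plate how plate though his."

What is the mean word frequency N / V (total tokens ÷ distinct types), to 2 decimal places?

N = 16 tokens, V = 10 types.
Mean frequency = N / V = 16 / 10 = 1.60

1.60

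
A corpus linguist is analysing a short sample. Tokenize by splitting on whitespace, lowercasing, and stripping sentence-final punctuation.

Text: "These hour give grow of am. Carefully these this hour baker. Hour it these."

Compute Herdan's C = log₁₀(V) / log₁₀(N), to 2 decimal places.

0.87

N = 14, V = 10.
log₁₀(V) = 1.000000, log₁₀(N) = 1.146128
C = 1.000000 / 1.146128 = 0.87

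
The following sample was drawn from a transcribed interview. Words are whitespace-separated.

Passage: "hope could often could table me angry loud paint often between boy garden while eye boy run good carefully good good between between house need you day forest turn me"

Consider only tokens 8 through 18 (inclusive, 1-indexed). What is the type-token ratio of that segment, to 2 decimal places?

0.91

Segment tokens 8–18: loud, paint, often, between, boy, garden, while, eye, boy, run, good
Segment N = 11, segment V = 10.
TTR = 10 / 11 = 0.91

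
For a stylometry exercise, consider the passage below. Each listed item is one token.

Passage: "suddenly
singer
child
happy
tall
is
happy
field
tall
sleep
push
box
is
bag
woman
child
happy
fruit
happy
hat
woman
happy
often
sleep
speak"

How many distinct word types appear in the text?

16

Distinct types: {bag, box, child, field, fruit, happy, hat, is, often, push, singer, sleep, speak, suddenly, tall, woman}
V = 16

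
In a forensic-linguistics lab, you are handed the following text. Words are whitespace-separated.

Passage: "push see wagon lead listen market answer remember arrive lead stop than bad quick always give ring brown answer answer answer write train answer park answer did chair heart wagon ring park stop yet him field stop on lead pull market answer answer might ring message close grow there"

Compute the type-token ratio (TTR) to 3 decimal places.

0.673

N = 49 tokens, V = 33 types.
TTR = V / N = 33 / 49 = 0.673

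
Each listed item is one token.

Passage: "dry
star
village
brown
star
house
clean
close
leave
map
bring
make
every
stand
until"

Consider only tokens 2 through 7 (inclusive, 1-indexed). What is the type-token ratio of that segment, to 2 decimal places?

Segment tokens 2–7: star, village, brown, star, house, clean
Segment N = 6, segment V = 5.
TTR = 5 / 6 = 0.83

0.83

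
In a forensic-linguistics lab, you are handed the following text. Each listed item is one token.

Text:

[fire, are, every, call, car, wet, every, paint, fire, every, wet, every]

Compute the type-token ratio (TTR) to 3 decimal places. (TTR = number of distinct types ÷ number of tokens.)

0.583

N = 12 tokens, V = 7 types.
TTR = V / N = 7 / 12 = 0.583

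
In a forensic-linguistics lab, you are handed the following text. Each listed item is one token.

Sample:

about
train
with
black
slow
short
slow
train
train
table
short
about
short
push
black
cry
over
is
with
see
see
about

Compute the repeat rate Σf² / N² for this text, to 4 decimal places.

0.0992

Frequencies: about:3, train:3, short:3, with:2, black:2, slow:2, see:2, table:1, push:1, cry:1, over:1, is:1
Σf² = 48; N² = 484
Repeat rate = 48 / 484 = 0.0992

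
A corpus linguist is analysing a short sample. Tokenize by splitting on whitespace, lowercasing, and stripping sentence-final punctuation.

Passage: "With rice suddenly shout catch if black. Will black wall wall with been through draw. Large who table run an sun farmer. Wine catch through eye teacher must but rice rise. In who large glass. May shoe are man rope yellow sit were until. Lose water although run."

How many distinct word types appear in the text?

39

Distinct types: {although, an, are, been, black, but, catch, draw, eye, farmer, glass, if, in, large, lose, man, may, must, rice, rise, rope, run, shoe, shout, sit, suddenly, sun, table, teacher, through, until, wall, water, were, who, will, wine, with, yellow}
V = 39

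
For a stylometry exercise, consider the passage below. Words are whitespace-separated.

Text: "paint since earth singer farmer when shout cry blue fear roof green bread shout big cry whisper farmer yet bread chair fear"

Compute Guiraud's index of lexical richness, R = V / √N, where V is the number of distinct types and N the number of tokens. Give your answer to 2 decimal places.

3.62

N = 22, V = 17.
√N = 4.690416
R = 17 / 4.690416 = 3.62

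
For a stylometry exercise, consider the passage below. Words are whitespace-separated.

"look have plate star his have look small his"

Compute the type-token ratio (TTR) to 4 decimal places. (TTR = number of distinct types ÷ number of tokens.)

0.6667

N = 9 tokens, V = 6 types.
TTR = V / N = 6 / 9 = 0.6667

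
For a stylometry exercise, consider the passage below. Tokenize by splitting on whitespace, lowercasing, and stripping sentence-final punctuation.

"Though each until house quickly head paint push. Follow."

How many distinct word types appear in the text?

9

Distinct types: {each, follow, head, house, paint, push, quickly, though, until}
V = 9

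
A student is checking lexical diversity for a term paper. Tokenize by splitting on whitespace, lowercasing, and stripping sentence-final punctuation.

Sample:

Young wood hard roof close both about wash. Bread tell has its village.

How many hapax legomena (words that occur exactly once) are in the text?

Frequencies: young:1, wood:1, hard:1, roof:1, close:1, both:1, about:1, wash:1, bread:1, tell:1, has:1, its:1, village:1
Hapax (freq=1): about, both, bread, close, hard, has, its, roof, tell, village, wash, wood, young

13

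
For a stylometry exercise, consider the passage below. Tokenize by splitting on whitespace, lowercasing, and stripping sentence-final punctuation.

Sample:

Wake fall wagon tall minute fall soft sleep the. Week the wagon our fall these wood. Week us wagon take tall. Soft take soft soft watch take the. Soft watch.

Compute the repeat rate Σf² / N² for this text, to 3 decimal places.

Frequencies: soft:5, fall:3, wagon:3, the:3, take:3, tall:2, week:2, watch:2, wake:1, minute:1, sleep:1, our:1, these:1, wood:1, us:1
Σf² = 80; N² = 900
Repeat rate = 80 / 900 = 0.089

0.089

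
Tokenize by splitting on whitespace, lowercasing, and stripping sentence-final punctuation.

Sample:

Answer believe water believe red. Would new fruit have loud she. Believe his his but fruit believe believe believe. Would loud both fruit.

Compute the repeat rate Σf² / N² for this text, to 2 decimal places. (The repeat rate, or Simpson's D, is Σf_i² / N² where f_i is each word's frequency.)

Frequencies: believe:6, fruit:3, would:2, loud:2, his:2, answer:1, water:1, red:1, new:1, have:1, she:1, but:1, both:1
Σf² = 65; N² = 529
Repeat rate = 65 / 529 = 0.12

0.12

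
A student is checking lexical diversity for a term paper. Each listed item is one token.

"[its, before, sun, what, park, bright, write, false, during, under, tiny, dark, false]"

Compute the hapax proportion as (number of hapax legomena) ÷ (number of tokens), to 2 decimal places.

0.85

Frequencies: false:2, its:1, before:1, sun:1, what:1, park:1, bright:1, write:1, during:1, under:1, tiny:1, dark:1
Hapax count = 11; token count = 13.
Ratio = 11 / 13 = 0.85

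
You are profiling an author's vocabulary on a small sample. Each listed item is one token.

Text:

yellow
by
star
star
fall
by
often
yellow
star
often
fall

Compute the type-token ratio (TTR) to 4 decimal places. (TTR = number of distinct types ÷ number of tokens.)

N = 11 tokens, V = 5 types.
TTR = V / N = 5 / 11 = 0.4545

0.4545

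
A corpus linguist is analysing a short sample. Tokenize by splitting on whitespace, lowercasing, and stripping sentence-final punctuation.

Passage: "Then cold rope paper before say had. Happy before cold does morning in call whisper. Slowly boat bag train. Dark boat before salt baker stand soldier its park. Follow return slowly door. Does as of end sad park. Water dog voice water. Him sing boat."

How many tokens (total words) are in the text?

Tokens: then, cold, rope, paper, before, say, had, happy, before, cold, does, morning, in, call, whisper, slowly, boat, bag, train, dark, boat, before, salt, baker, stand, soldier, its, park, follow, return, slowly, door, does, as, of, end, sad, park, water, dog, voice, water, him, sing, boat
N = 45

45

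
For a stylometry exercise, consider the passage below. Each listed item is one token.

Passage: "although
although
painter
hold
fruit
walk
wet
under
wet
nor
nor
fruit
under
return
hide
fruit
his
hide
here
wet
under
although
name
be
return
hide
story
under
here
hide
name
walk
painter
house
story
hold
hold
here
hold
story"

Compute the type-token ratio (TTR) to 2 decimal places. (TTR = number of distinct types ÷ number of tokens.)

N = 40 tokens, V = 16 types.
TTR = V / N = 16 / 40 = 0.40

0.40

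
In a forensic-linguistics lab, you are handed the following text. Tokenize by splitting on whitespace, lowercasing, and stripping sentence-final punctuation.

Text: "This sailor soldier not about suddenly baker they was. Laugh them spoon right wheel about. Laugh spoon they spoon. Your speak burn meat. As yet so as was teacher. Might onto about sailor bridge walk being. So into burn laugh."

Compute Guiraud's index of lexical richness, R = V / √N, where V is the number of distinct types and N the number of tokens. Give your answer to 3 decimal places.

N = 40, V = 28.
√N = 6.324555
R = 28 / 6.324555 = 4.427

4.427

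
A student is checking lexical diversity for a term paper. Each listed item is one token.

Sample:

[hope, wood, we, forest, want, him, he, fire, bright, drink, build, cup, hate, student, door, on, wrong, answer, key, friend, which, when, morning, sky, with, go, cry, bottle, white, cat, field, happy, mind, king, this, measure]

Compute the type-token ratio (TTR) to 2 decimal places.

1.00

N = 36 tokens, V = 36 types.
TTR = V / N = 36 / 36 = 1.00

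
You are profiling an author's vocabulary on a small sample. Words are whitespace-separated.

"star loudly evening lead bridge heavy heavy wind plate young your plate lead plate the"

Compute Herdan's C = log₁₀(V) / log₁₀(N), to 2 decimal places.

N = 15, V = 11.
log₁₀(V) = 1.041393, log₁₀(N) = 1.176091
C = 1.041393 / 1.176091 = 0.89

0.89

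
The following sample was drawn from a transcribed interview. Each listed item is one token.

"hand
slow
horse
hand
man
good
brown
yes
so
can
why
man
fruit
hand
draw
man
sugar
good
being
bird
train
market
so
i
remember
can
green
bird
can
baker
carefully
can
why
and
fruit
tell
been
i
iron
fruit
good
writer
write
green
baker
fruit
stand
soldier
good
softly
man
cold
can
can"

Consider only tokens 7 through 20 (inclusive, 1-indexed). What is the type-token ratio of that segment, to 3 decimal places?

0.929

Segment tokens 7–20: brown, yes, so, can, why, man, fruit, hand, draw, man, sugar, good, being, bird
Segment N = 14, segment V = 13.
TTR = 13 / 14 = 0.929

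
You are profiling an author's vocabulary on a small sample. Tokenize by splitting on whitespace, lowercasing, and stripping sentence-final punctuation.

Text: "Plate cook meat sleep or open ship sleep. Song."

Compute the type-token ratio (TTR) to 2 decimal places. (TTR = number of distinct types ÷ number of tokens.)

N = 9 tokens, V = 8 types.
TTR = V / N = 8 / 9 = 0.89

0.89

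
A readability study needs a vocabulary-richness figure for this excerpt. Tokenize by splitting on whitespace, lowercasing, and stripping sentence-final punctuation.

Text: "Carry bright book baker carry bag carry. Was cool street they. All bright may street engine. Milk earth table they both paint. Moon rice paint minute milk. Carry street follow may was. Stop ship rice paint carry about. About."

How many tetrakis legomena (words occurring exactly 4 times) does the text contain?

Frequencies: carry:5, street:3, paint:3, bright:2, was:2, they:2, may:2, milk:2, rice:2, about:2, book:1, baker:1, bag:1, cool:1, all:1, engine:1, earth:1, table:1, both:1, moon:1, … (4 more, each freq 1)
Words with frequency 4: (none)

0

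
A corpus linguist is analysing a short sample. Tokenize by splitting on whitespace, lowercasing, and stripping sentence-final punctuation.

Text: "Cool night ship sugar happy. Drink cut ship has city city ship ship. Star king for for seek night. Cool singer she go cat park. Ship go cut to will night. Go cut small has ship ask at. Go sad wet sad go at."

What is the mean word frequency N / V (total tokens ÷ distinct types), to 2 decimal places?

1.76

N = 44 tokens, V = 25 types.
Mean frequency = N / V = 44 / 25 = 1.76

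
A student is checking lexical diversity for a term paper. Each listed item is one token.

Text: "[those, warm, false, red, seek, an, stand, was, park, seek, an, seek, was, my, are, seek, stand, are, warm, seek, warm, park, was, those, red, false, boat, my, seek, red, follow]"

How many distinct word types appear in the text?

Distinct types: {an, are, boat, false, follow, my, park, red, seek, stand, those, warm, was}
V = 13

13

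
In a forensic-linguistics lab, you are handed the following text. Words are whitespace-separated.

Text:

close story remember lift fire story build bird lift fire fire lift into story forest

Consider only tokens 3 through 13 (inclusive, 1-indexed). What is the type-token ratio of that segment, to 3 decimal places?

0.636

Segment tokens 3–13: remember, lift, fire, story, build, bird, lift, fire, fire, lift, into
Segment N = 11, segment V = 7.
TTR = 7 / 11 = 0.636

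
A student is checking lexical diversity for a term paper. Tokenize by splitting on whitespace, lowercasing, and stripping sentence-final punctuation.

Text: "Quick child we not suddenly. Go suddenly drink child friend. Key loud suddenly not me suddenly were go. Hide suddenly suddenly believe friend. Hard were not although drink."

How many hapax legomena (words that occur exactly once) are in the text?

9

Frequencies: suddenly:6, not:3, child:2, go:2, drink:2, friend:2, were:2, quick:1, we:1, key:1, loud:1, me:1, hide:1, believe:1, hard:1, although:1
Hapax (freq=1): although, believe, hard, hide, key, loud, me, quick, we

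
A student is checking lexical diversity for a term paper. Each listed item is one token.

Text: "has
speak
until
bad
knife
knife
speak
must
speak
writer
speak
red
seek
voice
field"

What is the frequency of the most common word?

Frequencies: speak:4, knife:2, has:1, until:1, bad:1, must:1, writer:1, red:1, seek:1, voice:1, field:1
Most common: 'speak' with frequency 4.

4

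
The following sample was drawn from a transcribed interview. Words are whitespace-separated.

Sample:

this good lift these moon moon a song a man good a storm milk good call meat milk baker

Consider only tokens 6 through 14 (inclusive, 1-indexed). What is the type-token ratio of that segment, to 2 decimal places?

Segment tokens 6–14: moon, a, song, a, man, good, a, storm, milk
Segment N = 9, segment V = 7.
TTR = 7 / 9 = 0.78

0.78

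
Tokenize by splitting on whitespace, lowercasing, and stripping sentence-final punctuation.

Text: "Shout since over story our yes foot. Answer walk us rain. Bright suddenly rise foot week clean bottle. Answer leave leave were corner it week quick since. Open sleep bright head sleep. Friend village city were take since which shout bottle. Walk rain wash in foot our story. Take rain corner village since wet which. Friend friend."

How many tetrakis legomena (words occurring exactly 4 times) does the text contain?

1

Frequencies: since:4, foot:3, rain:3, friend:3, shout:2, story:2, our:2, answer:2, walk:2, bright:2, week:2, bottle:2, leave:2, were:2, corner:2, sleep:2, village:2, take:2, which:2, over:1, … (13 more, each freq 1)
Words with frequency 4: since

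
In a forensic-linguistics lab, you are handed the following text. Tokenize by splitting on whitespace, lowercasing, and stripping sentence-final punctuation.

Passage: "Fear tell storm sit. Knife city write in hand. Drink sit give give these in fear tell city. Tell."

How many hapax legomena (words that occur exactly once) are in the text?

Frequencies: tell:3, fear:2, sit:2, city:2, in:2, give:2, storm:1, knife:1, write:1, hand:1, drink:1, these:1
Hapax (freq=1): drink, hand, knife, storm, these, write

6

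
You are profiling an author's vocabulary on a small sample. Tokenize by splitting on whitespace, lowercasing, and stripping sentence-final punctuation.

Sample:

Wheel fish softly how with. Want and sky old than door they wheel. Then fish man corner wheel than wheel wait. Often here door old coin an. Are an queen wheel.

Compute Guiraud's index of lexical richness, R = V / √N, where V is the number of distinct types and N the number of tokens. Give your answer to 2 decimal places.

N = 31, V = 22.
√N = 5.567764
R = 22 / 5.567764 = 3.95

3.95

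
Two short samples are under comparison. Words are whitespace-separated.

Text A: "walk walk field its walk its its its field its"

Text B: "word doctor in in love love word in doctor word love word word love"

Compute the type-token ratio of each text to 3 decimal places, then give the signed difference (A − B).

TTR(A) = 3/10 = 0.300
TTR(B) = 4/14 = 0.286
Difference = 0.300 − 0.286 = 0.014

0.014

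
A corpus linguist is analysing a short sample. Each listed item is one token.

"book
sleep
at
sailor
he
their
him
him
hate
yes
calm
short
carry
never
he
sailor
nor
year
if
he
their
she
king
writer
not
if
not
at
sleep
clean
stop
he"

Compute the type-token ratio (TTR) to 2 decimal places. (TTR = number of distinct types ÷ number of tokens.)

N = 32 tokens, V = 22 types.
TTR = V / N = 22 / 32 = 0.69

0.69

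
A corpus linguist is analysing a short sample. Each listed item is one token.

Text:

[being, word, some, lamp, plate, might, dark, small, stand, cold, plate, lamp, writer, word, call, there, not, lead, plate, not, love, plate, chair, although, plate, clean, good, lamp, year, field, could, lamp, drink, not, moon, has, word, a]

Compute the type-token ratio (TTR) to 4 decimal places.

0.7105

N = 38 tokens, V = 27 types.
TTR = V / N = 27 / 38 = 0.7105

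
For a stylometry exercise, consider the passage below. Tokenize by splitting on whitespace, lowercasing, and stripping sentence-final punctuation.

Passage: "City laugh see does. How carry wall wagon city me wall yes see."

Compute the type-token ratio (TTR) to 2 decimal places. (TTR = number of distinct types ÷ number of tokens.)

0.77

N = 13 tokens, V = 10 types.
TTR = V / N = 10 / 13 = 0.77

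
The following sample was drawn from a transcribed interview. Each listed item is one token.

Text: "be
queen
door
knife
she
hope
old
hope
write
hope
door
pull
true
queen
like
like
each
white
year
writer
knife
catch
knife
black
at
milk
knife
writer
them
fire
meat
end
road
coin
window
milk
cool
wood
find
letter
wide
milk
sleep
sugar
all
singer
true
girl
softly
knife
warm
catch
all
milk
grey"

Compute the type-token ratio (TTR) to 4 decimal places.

N = 55 tokens, V = 39 types.
TTR = V / N = 39 / 55 = 0.7091

0.7091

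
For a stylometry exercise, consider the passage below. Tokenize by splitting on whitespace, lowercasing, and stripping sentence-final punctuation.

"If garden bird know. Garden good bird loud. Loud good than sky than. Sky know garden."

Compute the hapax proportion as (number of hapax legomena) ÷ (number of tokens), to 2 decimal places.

0.06

Frequencies: garden:3, bird:2, know:2, good:2, loud:2, than:2, sky:2, if:1
Hapax count = 1; token count = 16.
Ratio = 1 / 16 = 0.06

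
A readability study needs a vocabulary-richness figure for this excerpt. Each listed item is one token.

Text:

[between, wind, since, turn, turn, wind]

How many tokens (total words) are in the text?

6

Tokens: between, wind, since, turn, turn, wind
N = 6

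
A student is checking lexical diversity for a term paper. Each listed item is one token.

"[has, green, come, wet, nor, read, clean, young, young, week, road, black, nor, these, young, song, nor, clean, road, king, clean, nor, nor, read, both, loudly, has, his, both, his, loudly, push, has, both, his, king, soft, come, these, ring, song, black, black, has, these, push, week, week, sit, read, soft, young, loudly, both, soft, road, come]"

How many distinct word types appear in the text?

21

Distinct types: {black, both, clean, come, green, has, his, king, loudly, nor, push, read, ring, road, sit, soft, song, these, week, wet, young}
V = 21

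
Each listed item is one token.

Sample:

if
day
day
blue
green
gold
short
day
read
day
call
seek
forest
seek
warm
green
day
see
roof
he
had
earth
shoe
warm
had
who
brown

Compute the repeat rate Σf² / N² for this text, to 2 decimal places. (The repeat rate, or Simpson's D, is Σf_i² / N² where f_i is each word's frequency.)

0.08

Frequencies: day:5, green:2, seek:2, warm:2, had:2, if:1, blue:1, gold:1, short:1, read:1, call:1, forest:1, see:1, roof:1, he:1, earth:1, shoe:1, who:1, brown:1
Σf² = 55; N² = 729
Repeat rate = 55 / 729 = 0.08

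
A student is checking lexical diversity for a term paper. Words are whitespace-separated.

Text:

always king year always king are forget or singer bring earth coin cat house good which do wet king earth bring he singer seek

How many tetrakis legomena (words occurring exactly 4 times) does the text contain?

0

Frequencies: king:3, always:2, singer:2, bring:2, earth:2, year:1, are:1, forget:1, or:1, coin:1, cat:1, house:1, good:1, which:1, do:1, wet:1, he:1, seek:1
Words with frequency 4: (none)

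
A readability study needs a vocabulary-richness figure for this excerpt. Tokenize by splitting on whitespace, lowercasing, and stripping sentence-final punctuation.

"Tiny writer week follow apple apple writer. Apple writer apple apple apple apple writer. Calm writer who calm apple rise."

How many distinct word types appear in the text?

8

Distinct types: {apple, calm, follow, rise, tiny, week, who, writer}
V = 8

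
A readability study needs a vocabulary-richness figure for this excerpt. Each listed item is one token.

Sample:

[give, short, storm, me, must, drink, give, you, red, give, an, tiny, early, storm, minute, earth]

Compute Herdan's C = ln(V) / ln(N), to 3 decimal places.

N = 16, V = 13.
ln(V) = 2.564949, ln(N) = 2.772589
C = 2.564949 / 2.772589 = 0.925

0.925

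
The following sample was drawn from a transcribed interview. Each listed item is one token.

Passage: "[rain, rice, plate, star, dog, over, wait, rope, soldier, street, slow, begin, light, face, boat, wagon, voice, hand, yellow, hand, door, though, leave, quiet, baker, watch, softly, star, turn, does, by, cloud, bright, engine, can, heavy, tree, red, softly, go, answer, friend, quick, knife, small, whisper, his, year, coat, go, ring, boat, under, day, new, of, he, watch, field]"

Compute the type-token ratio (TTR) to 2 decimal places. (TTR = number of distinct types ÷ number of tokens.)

N = 59 tokens, V = 53 types.
TTR = V / N = 53 / 59 = 0.90

0.90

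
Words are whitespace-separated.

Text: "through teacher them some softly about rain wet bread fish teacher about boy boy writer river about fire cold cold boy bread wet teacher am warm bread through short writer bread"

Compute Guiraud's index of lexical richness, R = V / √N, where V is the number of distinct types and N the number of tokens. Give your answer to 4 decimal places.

3.2329

N = 31, V = 18.
√N = 5.567764
R = 18 / 5.567764 = 3.2329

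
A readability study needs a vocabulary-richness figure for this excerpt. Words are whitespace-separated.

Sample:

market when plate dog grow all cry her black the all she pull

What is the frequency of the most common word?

Frequencies: all:2, market:1, when:1, plate:1, dog:1, grow:1, cry:1, her:1, black:1, the:1, she:1, pull:1
Most common: 'all' with frequency 2.

2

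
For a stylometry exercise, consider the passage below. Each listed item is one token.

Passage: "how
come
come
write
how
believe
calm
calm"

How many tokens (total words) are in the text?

8

Tokens: how, come, come, write, how, believe, calm, calm
N = 8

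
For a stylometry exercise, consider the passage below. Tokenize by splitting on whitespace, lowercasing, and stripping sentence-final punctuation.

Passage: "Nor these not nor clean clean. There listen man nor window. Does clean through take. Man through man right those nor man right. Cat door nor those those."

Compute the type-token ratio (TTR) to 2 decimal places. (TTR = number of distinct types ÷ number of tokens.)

0.54

N = 28 tokens, V = 15 types.
TTR = V / N = 15 / 28 = 0.54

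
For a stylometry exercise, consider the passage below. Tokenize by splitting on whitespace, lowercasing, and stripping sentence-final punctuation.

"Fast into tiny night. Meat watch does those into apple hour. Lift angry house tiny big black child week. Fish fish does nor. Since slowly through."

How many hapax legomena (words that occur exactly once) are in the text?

Frequencies: into:2, tiny:2, does:2, fish:2, fast:1, night:1, meat:1, watch:1, those:1, apple:1, hour:1, lift:1, angry:1, house:1, big:1, black:1, child:1, week:1, nor:1, since:1, … (2 more, each freq 1)
Hapax (freq=1): angry, apple, big, black, child, fast, hour, house, lift, meat, night, nor, since, slowly, those, through, watch, week

18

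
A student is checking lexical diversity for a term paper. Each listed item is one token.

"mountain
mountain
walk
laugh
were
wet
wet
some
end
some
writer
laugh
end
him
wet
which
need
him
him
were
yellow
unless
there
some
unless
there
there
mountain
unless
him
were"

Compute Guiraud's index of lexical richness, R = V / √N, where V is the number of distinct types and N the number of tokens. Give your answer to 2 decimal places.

2.51

N = 31, V = 14.
√N = 5.567764
R = 14 / 5.567764 = 2.51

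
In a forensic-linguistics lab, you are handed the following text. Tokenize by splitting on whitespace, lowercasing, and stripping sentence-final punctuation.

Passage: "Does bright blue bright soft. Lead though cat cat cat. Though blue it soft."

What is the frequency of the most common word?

3

Frequencies: cat:3, bright:2, blue:2, soft:2, though:2, does:1, lead:1, it:1
Most common: 'cat' with frequency 3.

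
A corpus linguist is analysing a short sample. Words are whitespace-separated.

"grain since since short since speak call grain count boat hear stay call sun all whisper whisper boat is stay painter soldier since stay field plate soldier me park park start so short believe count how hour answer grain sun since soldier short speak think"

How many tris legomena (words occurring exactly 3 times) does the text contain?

Frequencies: since:5, grain:3, short:3, stay:3, soldier:3, speak:2, call:2, count:2, boat:2, sun:2, whisper:2, park:2, hear:1, all:1, is:1, painter:1, field:1, plate:1, me:1, start:1, … (6 more, each freq 1)
Words with frequency 3: grain, short, soldier, stay

4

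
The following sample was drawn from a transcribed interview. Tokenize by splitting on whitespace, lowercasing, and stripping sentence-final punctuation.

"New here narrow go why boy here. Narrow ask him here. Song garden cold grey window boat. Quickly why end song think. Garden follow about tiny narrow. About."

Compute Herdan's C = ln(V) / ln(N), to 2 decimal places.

0.90

N = 28, V = 20.
ln(V) = 2.995732, ln(N) = 3.332205
C = 2.995732 / 3.332205 = 0.90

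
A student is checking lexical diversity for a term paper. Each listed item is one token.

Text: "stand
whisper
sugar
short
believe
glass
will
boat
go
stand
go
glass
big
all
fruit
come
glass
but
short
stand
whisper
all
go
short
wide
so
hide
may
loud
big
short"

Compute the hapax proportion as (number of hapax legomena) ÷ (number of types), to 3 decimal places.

0.632

Frequencies: short:4, stand:3, glass:3, go:3, whisper:2, big:2, all:2, sugar:1, believe:1, will:1, boat:1, fruit:1, come:1, but:1, wide:1, so:1, hide:1, may:1, loud:1
Hapax count = 12; type count = 19.
Ratio = 12 / 19 = 0.632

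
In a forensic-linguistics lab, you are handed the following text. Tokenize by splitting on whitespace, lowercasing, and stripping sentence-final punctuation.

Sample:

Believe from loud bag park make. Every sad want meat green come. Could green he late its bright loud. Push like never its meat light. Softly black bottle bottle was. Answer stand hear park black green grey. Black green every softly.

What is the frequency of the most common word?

Frequencies: green:4, black:3, loud:2, park:2, every:2, meat:2, its:2, softly:2, bottle:2, believe:1, from:1, bag:1, make:1, sad:1, want:1, come:1, could:1, he:1, late:1, bright:1, … (9 more, each freq 1)
Most common: 'green' with frequency 4.

4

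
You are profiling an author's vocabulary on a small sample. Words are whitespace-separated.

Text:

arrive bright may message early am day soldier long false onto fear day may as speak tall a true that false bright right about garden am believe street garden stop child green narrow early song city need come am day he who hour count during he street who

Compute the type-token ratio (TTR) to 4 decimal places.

0.7500

N = 48 tokens, V = 36 types.
TTR = V / N = 36 / 48 = 0.7500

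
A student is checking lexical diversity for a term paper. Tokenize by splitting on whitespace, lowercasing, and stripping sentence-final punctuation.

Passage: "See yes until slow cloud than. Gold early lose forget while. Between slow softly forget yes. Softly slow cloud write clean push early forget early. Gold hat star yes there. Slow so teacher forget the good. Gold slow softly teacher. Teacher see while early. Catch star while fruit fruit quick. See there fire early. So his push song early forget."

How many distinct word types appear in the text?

29

Distinct types: {between, catch, clean, cloud, early, fire, forget, fruit, gold, good, hat, his, lose, push, quick, see, slow, so, softly, song, star, teacher, than, the, there, until, while, write, yes}
V = 29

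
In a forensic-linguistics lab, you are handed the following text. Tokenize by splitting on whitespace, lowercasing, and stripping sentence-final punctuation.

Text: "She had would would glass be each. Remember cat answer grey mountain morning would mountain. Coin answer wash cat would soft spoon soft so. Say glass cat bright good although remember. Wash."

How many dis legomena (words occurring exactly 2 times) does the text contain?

6

Frequencies: would:4, cat:3, glass:2, remember:2, answer:2, mountain:2, wash:2, soft:2, she:1, had:1, be:1, each:1, grey:1, morning:1, coin:1, spoon:1, so:1, say:1, bright:1, good:1, … (1 more, each freq 1)
Words with frequency 2: answer, glass, mountain, remember, soft, wash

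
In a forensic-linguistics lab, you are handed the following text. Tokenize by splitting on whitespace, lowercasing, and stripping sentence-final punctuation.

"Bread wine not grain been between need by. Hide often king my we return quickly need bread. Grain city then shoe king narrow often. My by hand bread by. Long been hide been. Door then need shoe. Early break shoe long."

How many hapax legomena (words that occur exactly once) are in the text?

Frequencies: bread:3, been:3, need:3, by:3, shoe:3, grain:2, hide:2, often:2, king:2, my:2, then:2, long:2, wine:1, not:1, between:1, we:1, return:1, quickly:1, city:1, narrow:1, … (4 more, each freq 1)
Hapax (freq=1): between, break, city, door, early, hand, narrow, not, quickly, return, we, wine

12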